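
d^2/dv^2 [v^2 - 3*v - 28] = 2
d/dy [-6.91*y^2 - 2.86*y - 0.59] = -13.82*y - 2.86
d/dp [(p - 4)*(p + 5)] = 2*p + 1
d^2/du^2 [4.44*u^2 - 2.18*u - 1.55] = 8.88000000000000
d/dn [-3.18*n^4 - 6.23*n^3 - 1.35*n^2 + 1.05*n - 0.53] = -12.72*n^3 - 18.69*n^2 - 2.7*n + 1.05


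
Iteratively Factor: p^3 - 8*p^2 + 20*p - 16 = (p - 2)*(p^2 - 6*p + 8) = (p - 2)^2*(p - 4)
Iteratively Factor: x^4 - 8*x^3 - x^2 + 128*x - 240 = (x - 4)*(x^3 - 4*x^2 - 17*x + 60) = (x - 4)*(x + 4)*(x^2 - 8*x + 15) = (x - 4)*(x - 3)*(x + 4)*(x - 5)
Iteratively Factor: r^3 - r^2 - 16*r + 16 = (r - 1)*(r^2 - 16) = (r - 4)*(r - 1)*(r + 4)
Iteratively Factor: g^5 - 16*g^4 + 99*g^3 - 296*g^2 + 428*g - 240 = (g - 2)*(g^4 - 14*g^3 + 71*g^2 - 154*g + 120) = (g - 2)^2*(g^3 - 12*g^2 + 47*g - 60) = (g - 3)*(g - 2)^2*(g^2 - 9*g + 20) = (g - 4)*(g - 3)*(g - 2)^2*(g - 5)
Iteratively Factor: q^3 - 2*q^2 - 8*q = (q + 2)*(q^2 - 4*q) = q*(q + 2)*(q - 4)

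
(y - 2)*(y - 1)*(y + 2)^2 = y^4 + y^3 - 6*y^2 - 4*y + 8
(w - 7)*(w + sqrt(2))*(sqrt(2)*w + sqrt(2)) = sqrt(2)*w^3 - 6*sqrt(2)*w^2 + 2*w^2 - 12*w - 7*sqrt(2)*w - 14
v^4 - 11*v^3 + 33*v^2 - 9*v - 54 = (v - 6)*(v - 3)^2*(v + 1)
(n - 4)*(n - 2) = n^2 - 6*n + 8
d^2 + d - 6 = (d - 2)*(d + 3)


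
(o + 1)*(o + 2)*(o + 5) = o^3 + 8*o^2 + 17*o + 10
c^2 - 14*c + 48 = (c - 8)*(c - 6)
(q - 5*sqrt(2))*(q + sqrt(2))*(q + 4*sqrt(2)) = q^3 - 42*q - 40*sqrt(2)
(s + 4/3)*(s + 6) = s^2 + 22*s/3 + 8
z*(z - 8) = z^2 - 8*z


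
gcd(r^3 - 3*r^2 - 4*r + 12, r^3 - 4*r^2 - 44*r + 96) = r - 2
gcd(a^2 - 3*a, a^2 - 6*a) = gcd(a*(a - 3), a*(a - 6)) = a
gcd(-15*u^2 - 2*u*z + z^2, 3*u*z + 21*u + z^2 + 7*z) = 3*u + z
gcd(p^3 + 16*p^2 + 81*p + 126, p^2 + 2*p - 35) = p + 7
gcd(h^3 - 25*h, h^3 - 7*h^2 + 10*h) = h^2 - 5*h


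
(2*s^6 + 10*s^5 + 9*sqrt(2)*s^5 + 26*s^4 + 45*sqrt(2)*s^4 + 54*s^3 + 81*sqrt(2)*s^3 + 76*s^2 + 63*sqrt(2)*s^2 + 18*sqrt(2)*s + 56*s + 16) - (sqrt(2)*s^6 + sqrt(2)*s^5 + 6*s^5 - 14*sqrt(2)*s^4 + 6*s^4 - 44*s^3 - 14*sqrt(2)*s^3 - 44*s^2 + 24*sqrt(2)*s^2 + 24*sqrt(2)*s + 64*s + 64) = -sqrt(2)*s^6 + 2*s^6 + 4*s^5 + 8*sqrt(2)*s^5 + 20*s^4 + 59*sqrt(2)*s^4 + 98*s^3 + 95*sqrt(2)*s^3 + 39*sqrt(2)*s^2 + 120*s^2 - 6*sqrt(2)*s - 8*s - 48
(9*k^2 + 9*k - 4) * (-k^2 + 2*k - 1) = -9*k^4 + 9*k^3 + 13*k^2 - 17*k + 4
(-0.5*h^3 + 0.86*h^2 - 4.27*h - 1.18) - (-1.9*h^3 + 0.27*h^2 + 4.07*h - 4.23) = 1.4*h^3 + 0.59*h^2 - 8.34*h + 3.05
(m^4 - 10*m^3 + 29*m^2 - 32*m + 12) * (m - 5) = m^5 - 15*m^4 + 79*m^3 - 177*m^2 + 172*m - 60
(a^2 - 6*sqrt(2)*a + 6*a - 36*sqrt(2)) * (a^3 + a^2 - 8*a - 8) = a^5 - 6*sqrt(2)*a^4 + 7*a^4 - 42*sqrt(2)*a^3 - 2*a^3 - 56*a^2 + 12*sqrt(2)*a^2 - 48*a + 336*sqrt(2)*a + 288*sqrt(2)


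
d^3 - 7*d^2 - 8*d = d*(d - 8)*(d + 1)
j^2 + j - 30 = (j - 5)*(j + 6)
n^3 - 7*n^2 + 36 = (n - 6)*(n - 3)*(n + 2)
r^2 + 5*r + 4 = (r + 1)*(r + 4)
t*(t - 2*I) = t^2 - 2*I*t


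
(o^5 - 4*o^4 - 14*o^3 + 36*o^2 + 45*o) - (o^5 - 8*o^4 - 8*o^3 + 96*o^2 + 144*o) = 4*o^4 - 6*o^3 - 60*o^2 - 99*o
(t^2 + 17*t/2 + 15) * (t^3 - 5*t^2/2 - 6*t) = t^5 + 6*t^4 - 49*t^3/4 - 177*t^2/2 - 90*t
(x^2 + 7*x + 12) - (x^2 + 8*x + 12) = -x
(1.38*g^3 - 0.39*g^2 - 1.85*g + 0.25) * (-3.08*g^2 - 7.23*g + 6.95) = -4.2504*g^5 - 8.7762*g^4 + 18.1087*g^3 + 9.895*g^2 - 14.665*g + 1.7375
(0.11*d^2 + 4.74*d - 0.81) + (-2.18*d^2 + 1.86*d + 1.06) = -2.07*d^2 + 6.6*d + 0.25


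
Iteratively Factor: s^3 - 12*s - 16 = (s + 2)*(s^2 - 2*s - 8) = (s - 4)*(s + 2)*(s + 2)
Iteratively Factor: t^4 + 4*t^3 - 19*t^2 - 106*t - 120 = (t + 3)*(t^3 + t^2 - 22*t - 40) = (t + 2)*(t + 3)*(t^2 - t - 20) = (t + 2)*(t + 3)*(t + 4)*(t - 5)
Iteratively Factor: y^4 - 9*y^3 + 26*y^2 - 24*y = (y - 4)*(y^3 - 5*y^2 + 6*y) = (y - 4)*(y - 3)*(y^2 - 2*y) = (y - 4)*(y - 3)*(y - 2)*(y)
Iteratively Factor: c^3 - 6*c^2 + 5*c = (c - 5)*(c^2 - c) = c*(c - 5)*(c - 1)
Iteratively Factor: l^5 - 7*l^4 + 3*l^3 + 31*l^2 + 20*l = (l + 1)*(l^4 - 8*l^3 + 11*l^2 + 20*l) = (l - 5)*(l + 1)*(l^3 - 3*l^2 - 4*l) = (l - 5)*(l + 1)^2*(l^2 - 4*l) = l*(l - 5)*(l + 1)^2*(l - 4)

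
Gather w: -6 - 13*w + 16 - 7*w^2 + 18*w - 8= -7*w^2 + 5*w + 2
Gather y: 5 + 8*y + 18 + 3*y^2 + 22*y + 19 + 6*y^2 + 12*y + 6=9*y^2 + 42*y + 48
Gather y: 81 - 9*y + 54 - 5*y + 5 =140 - 14*y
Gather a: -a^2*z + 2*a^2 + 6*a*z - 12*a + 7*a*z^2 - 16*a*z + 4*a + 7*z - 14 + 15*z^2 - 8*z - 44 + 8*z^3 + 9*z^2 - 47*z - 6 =a^2*(2 - z) + a*(7*z^2 - 10*z - 8) + 8*z^3 + 24*z^2 - 48*z - 64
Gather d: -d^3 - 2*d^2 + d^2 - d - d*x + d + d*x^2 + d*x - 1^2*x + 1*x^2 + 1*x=-d^3 - d^2 + d*x^2 + x^2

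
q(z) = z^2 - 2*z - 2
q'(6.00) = 10.00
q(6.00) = 22.00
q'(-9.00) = -20.00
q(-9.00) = 97.00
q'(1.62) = 1.24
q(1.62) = -2.62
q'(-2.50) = -7.00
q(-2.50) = 9.25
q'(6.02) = 10.04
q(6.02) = 22.20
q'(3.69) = 5.38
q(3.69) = 4.24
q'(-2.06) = -6.12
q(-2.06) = 6.36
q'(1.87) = 1.74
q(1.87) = -2.24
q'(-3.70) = -9.40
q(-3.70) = 19.09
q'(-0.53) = -3.06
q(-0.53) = -0.66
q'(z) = 2*z - 2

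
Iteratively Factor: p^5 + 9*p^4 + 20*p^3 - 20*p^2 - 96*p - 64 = (p + 1)*(p^4 + 8*p^3 + 12*p^2 - 32*p - 64) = (p + 1)*(p + 4)*(p^3 + 4*p^2 - 4*p - 16) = (p - 2)*(p + 1)*(p + 4)*(p^2 + 6*p + 8) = (p - 2)*(p + 1)*(p + 2)*(p + 4)*(p + 4)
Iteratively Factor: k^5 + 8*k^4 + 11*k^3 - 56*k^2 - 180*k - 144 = (k + 4)*(k^4 + 4*k^3 - 5*k^2 - 36*k - 36) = (k + 2)*(k + 4)*(k^3 + 2*k^2 - 9*k - 18) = (k + 2)*(k + 3)*(k + 4)*(k^2 - k - 6) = (k - 3)*(k + 2)*(k + 3)*(k + 4)*(k + 2)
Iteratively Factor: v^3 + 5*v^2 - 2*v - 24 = (v + 4)*(v^2 + v - 6) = (v + 3)*(v + 4)*(v - 2)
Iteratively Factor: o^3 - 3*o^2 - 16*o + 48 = (o - 4)*(o^2 + o - 12) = (o - 4)*(o + 4)*(o - 3)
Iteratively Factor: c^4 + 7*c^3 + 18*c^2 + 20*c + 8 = (c + 2)*(c^3 + 5*c^2 + 8*c + 4) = (c + 2)^2*(c^2 + 3*c + 2) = (c + 2)^3*(c + 1)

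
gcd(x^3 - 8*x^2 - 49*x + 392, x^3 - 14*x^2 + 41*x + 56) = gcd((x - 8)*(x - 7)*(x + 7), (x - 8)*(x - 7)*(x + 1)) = x^2 - 15*x + 56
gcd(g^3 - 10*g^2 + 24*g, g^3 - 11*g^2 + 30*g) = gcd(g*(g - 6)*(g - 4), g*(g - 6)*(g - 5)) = g^2 - 6*g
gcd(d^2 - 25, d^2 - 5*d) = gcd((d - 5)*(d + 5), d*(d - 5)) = d - 5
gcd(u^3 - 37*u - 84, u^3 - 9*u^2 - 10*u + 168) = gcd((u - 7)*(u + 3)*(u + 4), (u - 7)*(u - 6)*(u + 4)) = u^2 - 3*u - 28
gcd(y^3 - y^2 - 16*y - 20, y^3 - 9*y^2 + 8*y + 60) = y^2 - 3*y - 10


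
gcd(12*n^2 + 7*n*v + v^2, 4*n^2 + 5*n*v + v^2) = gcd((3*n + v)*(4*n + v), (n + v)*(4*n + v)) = 4*n + v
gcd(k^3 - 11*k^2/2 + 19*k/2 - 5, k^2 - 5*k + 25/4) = k - 5/2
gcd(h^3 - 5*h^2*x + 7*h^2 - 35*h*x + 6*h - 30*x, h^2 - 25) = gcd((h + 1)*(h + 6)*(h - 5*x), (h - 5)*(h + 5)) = 1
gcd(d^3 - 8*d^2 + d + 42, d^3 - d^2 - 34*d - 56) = d^2 - 5*d - 14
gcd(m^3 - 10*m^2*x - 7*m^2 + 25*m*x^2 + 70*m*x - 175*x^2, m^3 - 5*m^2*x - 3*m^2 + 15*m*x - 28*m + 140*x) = -m^2 + 5*m*x + 7*m - 35*x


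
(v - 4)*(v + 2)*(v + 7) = v^3 + 5*v^2 - 22*v - 56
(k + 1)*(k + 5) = k^2 + 6*k + 5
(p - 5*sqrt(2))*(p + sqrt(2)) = p^2 - 4*sqrt(2)*p - 10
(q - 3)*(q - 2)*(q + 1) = q^3 - 4*q^2 + q + 6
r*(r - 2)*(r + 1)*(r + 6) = r^4 + 5*r^3 - 8*r^2 - 12*r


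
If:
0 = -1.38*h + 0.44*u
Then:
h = 0.318840579710145*u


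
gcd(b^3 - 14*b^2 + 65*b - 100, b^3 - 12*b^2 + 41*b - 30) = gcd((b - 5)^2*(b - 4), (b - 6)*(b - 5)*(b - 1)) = b - 5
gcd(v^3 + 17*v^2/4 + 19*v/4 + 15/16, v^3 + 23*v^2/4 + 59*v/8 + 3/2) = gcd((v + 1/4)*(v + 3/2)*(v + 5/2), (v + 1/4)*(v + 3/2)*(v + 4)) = v^2 + 7*v/4 + 3/8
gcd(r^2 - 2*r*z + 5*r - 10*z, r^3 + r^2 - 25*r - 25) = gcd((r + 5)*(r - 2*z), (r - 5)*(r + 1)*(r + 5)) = r + 5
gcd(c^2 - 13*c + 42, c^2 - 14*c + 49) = c - 7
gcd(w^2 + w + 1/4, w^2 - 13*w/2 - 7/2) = w + 1/2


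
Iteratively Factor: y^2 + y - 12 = (y + 4)*(y - 3)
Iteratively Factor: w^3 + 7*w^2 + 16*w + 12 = (w + 2)*(w^2 + 5*w + 6) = (w + 2)*(w + 3)*(w + 2)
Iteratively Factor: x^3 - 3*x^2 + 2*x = (x - 1)*(x^2 - 2*x) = x*(x - 1)*(x - 2)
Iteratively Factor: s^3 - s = (s - 1)*(s^2 + s) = (s - 1)*(s + 1)*(s)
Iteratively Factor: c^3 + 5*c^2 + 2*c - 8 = (c + 2)*(c^2 + 3*c - 4) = (c + 2)*(c + 4)*(c - 1)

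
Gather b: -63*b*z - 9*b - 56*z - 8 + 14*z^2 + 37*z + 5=b*(-63*z - 9) + 14*z^2 - 19*z - 3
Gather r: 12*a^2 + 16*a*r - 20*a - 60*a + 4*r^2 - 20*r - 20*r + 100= 12*a^2 - 80*a + 4*r^2 + r*(16*a - 40) + 100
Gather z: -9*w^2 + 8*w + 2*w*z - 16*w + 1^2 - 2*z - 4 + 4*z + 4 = -9*w^2 - 8*w + z*(2*w + 2) + 1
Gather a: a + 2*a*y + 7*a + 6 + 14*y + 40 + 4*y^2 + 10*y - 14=a*(2*y + 8) + 4*y^2 + 24*y + 32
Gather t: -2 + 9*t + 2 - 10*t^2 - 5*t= -10*t^2 + 4*t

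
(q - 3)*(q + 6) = q^2 + 3*q - 18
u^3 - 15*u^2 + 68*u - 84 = (u - 7)*(u - 6)*(u - 2)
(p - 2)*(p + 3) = p^2 + p - 6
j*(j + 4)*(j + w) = j^3 + j^2*w + 4*j^2 + 4*j*w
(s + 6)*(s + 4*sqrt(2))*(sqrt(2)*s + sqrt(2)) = sqrt(2)*s^3 + 8*s^2 + 7*sqrt(2)*s^2 + 6*sqrt(2)*s + 56*s + 48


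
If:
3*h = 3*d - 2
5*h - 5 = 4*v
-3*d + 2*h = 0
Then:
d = -4/3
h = -2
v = -15/4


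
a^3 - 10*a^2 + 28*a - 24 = (a - 6)*(a - 2)^2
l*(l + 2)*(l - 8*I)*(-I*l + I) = -I*l^4 - 8*l^3 - I*l^3 - 8*l^2 + 2*I*l^2 + 16*l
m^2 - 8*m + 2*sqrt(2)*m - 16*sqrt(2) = (m - 8)*(m + 2*sqrt(2))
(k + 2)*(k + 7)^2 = k^3 + 16*k^2 + 77*k + 98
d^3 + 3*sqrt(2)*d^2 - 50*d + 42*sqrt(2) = (d - 3*sqrt(2))*(d - sqrt(2))*(d + 7*sqrt(2))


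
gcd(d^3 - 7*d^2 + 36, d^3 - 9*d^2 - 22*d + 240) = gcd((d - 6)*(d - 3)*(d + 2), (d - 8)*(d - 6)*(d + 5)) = d - 6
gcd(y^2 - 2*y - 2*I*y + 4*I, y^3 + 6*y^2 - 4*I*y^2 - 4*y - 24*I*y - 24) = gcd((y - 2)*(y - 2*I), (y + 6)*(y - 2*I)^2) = y - 2*I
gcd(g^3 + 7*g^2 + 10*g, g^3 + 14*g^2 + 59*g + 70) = g^2 + 7*g + 10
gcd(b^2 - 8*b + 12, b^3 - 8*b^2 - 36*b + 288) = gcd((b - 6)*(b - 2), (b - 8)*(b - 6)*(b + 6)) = b - 6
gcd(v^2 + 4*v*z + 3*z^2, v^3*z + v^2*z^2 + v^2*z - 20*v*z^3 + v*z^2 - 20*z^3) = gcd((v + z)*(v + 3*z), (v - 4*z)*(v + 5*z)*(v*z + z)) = 1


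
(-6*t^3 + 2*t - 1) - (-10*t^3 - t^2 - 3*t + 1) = 4*t^3 + t^2 + 5*t - 2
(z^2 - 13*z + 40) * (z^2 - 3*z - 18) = z^4 - 16*z^3 + 61*z^2 + 114*z - 720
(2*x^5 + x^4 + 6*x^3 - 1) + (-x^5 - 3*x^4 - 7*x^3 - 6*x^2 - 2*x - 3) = x^5 - 2*x^4 - x^3 - 6*x^2 - 2*x - 4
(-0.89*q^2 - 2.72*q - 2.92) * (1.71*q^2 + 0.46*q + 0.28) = -1.5219*q^4 - 5.0606*q^3 - 6.4936*q^2 - 2.1048*q - 0.8176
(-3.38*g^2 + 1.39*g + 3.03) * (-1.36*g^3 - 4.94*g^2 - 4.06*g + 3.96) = 4.5968*g^5 + 14.8068*g^4 + 2.7354*g^3 - 33.9964*g^2 - 6.7974*g + 11.9988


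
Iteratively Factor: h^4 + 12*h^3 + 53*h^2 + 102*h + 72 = (h + 3)*(h^3 + 9*h^2 + 26*h + 24) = (h + 3)^2*(h^2 + 6*h + 8) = (h + 3)^2*(h + 4)*(h + 2)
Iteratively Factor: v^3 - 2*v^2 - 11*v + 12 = (v - 4)*(v^2 + 2*v - 3) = (v - 4)*(v + 3)*(v - 1)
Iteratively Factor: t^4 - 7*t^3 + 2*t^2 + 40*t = (t - 5)*(t^3 - 2*t^2 - 8*t) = t*(t - 5)*(t^2 - 2*t - 8) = t*(t - 5)*(t + 2)*(t - 4)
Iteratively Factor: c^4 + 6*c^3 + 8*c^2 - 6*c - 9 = (c + 3)*(c^3 + 3*c^2 - c - 3) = (c + 3)^2*(c^2 - 1) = (c - 1)*(c + 3)^2*(c + 1)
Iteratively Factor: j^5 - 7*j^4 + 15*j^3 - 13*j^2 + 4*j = (j - 1)*(j^4 - 6*j^3 + 9*j^2 - 4*j) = (j - 1)^2*(j^3 - 5*j^2 + 4*j) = (j - 1)^3*(j^2 - 4*j) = j*(j - 1)^3*(j - 4)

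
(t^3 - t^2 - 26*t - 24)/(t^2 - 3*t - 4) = (t^2 - 2*t - 24)/(t - 4)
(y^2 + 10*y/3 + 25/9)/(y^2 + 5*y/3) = (y + 5/3)/y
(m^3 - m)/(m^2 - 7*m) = (m^2 - 1)/(m - 7)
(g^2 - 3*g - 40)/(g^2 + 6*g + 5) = (g - 8)/(g + 1)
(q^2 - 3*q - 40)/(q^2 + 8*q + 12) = (q^2 - 3*q - 40)/(q^2 + 8*q + 12)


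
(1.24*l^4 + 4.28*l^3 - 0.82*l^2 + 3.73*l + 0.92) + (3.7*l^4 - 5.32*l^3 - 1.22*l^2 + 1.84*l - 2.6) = 4.94*l^4 - 1.04*l^3 - 2.04*l^2 + 5.57*l - 1.68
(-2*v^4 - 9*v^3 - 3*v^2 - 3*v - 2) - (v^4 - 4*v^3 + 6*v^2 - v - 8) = -3*v^4 - 5*v^3 - 9*v^2 - 2*v + 6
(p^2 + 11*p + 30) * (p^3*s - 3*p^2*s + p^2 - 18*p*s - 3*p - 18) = p^5*s + 8*p^4*s + p^4 - 21*p^3*s + 8*p^3 - 288*p^2*s - 21*p^2 - 540*p*s - 288*p - 540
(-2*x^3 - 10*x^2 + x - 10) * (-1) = 2*x^3 + 10*x^2 - x + 10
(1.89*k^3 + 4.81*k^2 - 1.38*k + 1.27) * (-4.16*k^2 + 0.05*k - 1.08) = -7.8624*k^5 - 19.9151*k^4 + 3.9401*k^3 - 10.547*k^2 + 1.5539*k - 1.3716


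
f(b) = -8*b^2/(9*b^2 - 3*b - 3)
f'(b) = -8*b^2*(3 - 18*b)/(9*b^2 - 3*b - 3)^2 - 16*b/(9*b^2 - 3*b - 3)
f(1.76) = -1.26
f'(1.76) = 0.41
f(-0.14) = 0.07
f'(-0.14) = -1.08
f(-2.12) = -0.82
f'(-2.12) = 0.00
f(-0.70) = -1.12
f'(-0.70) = -1.77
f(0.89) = -4.34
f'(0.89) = 29.00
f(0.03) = 0.00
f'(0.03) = 0.15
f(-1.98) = -0.82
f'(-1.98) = -0.00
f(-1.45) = -0.83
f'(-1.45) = -0.05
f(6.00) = -0.95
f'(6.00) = 0.01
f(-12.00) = -0.87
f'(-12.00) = 0.00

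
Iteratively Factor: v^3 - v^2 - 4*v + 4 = (v - 2)*(v^2 + v - 2) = (v - 2)*(v - 1)*(v + 2)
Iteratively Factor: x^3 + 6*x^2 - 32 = (x + 4)*(x^2 + 2*x - 8) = (x - 2)*(x + 4)*(x + 4)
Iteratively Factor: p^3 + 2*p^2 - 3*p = (p)*(p^2 + 2*p - 3) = p*(p + 3)*(p - 1)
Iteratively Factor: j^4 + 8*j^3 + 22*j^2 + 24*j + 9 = (j + 1)*(j^3 + 7*j^2 + 15*j + 9) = (j + 1)^2*(j^2 + 6*j + 9) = (j + 1)^2*(j + 3)*(j + 3)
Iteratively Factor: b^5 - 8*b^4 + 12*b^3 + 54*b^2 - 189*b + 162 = (b - 3)*(b^4 - 5*b^3 - 3*b^2 + 45*b - 54) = (b - 3)^2*(b^3 - 2*b^2 - 9*b + 18) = (b - 3)^2*(b + 3)*(b^2 - 5*b + 6) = (b - 3)^3*(b + 3)*(b - 2)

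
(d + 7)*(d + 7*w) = d^2 + 7*d*w + 7*d + 49*w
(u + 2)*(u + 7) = u^2 + 9*u + 14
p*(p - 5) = p^2 - 5*p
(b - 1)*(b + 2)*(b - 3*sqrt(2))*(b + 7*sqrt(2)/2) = b^4 + sqrt(2)*b^3/2 + b^3 - 23*b^2 + sqrt(2)*b^2/2 - 21*b - sqrt(2)*b + 42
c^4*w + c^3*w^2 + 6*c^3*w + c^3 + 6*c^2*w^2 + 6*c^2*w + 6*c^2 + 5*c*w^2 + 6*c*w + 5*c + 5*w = (c + 1)*(c + 5)*(c + w)*(c*w + 1)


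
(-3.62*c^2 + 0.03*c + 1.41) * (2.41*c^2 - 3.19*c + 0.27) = -8.7242*c^4 + 11.6201*c^3 + 2.325*c^2 - 4.4898*c + 0.3807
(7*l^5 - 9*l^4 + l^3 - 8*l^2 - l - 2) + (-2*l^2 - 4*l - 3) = 7*l^5 - 9*l^4 + l^3 - 10*l^2 - 5*l - 5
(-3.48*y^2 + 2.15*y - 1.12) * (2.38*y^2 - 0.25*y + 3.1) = -8.2824*y^4 + 5.987*y^3 - 13.9911*y^2 + 6.945*y - 3.472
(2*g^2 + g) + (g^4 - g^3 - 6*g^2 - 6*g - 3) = g^4 - g^3 - 4*g^2 - 5*g - 3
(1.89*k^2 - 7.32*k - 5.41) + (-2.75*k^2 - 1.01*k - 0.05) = -0.86*k^2 - 8.33*k - 5.46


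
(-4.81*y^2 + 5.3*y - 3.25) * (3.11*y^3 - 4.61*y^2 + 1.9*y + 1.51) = -14.9591*y^5 + 38.6571*y^4 - 43.6795*y^3 + 17.7894*y^2 + 1.828*y - 4.9075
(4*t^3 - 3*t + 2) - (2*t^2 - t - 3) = 4*t^3 - 2*t^2 - 2*t + 5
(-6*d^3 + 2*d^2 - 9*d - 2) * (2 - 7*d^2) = 42*d^5 - 14*d^4 + 51*d^3 + 18*d^2 - 18*d - 4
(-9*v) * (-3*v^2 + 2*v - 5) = 27*v^3 - 18*v^2 + 45*v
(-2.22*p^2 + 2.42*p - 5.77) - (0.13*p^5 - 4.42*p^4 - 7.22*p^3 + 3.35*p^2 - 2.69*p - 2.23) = -0.13*p^5 + 4.42*p^4 + 7.22*p^3 - 5.57*p^2 + 5.11*p - 3.54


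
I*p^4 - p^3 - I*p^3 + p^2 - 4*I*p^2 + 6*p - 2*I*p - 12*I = (p - 3)*(p + 2)*(p + 2*I)*(I*p + 1)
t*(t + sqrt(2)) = t^2 + sqrt(2)*t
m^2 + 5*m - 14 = (m - 2)*(m + 7)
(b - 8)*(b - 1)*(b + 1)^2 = b^4 - 7*b^3 - 9*b^2 + 7*b + 8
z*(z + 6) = z^2 + 6*z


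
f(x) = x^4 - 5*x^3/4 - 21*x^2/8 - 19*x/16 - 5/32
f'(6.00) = 696.31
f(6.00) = 924.22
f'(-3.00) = -127.19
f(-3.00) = 94.53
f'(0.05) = -1.46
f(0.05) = -0.22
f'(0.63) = -4.98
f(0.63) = -2.10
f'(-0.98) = -3.41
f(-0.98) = 0.59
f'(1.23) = -5.87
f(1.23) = -5.63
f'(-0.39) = 0.05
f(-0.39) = 0.00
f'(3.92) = 161.55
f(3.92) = 115.68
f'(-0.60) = -0.25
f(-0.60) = 0.01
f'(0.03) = -1.35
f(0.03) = -0.19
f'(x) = 4*x^3 - 15*x^2/4 - 21*x/4 - 19/16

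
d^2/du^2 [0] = 0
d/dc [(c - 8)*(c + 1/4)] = 2*c - 31/4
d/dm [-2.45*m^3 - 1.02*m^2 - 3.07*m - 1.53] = -7.35*m^2 - 2.04*m - 3.07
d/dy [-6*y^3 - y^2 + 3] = 2*y*(-9*y - 1)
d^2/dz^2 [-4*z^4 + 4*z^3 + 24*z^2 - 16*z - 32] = -48*z^2 + 24*z + 48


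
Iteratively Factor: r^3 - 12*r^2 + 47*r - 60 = (r - 5)*(r^2 - 7*r + 12) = (r - 5)*(r - 3)*(r - 4)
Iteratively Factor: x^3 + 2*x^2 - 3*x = (x)*(x^2 + 2*x - 3) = x*(x - 1)*(x + 3)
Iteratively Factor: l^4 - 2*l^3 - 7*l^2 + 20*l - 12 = (l - 2)*(l^3 - 7*l + 6) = (l - 2)*(l + 3)*(l^2 - 3*l + 2) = (l - 2)^2*(l + 3)*(l - 1)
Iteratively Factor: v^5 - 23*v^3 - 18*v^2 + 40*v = (v - 5)*(v^4 + 5*v^3 + 2*v^2 - 8*v) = (v - 5)*(v - 1)*(v^3 + 6*v^2 + 8*v) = v*(v - 5)*(v - 1)*(v^2 + 6*v + 8) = v*(v - 5)*(v - 1)*(v + 4)*(v + 2)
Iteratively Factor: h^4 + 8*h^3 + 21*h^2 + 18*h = (h + 3)*(h^3 + 5*h^2 + 6*h) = h*(h + 3)*(h^2 + 5*h + 6) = h*(h + 2)*(h + 3)*(h + 3)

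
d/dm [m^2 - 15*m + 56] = 2*m - 15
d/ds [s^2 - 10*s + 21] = 2*s - 10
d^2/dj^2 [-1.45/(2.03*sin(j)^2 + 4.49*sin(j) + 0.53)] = (23.90122*sin(j)^4 + 39.648945*sin(j)^3 - 12.859905*sin(j)^2 - 82.748455*sin(j) - 55.34418)/(2.03*sin(j)^2 + 4.49*sin(j) + 0.53)^3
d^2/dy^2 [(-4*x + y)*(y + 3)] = 2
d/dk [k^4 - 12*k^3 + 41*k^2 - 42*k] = 4*k^3 - 36*k^2 + 82*k - 42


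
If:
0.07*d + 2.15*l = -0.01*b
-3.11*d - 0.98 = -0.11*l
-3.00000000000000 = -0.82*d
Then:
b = -24179.98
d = 3.66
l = 112.35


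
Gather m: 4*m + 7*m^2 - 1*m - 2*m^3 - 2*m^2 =-2*m^3 + 5*m^2 + 3*m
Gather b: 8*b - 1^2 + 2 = 8*b + 1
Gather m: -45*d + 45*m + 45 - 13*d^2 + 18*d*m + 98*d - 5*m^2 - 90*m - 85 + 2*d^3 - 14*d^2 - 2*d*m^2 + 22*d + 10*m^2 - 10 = 2*d^3 - 27*d^2 + 75*d + m^2*(5 - 2*d) + m*(18*d - 45) - 50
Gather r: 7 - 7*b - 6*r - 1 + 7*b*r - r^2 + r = -7*b - r^2 + r*(7*b - 5) + 6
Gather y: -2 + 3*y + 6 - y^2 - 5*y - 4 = -y^2 - 2*y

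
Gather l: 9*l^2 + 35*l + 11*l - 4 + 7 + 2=9*l^2 + 46*l + 5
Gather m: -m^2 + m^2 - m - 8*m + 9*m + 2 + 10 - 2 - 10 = 0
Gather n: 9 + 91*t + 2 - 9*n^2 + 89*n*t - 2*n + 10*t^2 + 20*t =-9*n^2 + n*(89*t - 2) + 10*t^2 + 111*t + 11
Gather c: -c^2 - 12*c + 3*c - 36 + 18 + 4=-c^2 - 9*c - 14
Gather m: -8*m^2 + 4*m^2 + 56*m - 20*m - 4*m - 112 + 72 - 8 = -4*m^2 + 32*m - 48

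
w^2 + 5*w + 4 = (w + 1)*(w + 4)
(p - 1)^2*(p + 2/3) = p^3 - 4*p^2/3 - p/3 + 2/3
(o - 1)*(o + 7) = o^2 + 6*o - 7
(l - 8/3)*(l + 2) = l^2 - 2*l/3 - 16/3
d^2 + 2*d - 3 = (d - 1)*(d + 3)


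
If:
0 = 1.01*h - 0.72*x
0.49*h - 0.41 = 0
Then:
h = 0.84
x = 1.17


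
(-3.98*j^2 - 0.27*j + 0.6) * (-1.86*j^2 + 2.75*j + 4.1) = 7.4028*j^4 - 10.4428*j^3 - 18.1765*j^2 + 0.543*j + 2.46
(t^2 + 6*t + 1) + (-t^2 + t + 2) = 7*t + 3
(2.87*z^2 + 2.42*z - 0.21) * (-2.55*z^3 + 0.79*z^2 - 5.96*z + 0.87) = -7.3185*z^5 - 3.9037*z^4 - 14.6579*z^3 - 12.0922*z^2 + 3.357*z - 0.1827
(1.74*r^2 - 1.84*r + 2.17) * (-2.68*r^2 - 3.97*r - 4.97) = -4.6632*r^4 - 1.9766*r^3 - 7.1586*r^2 + 0.5299*r - 10.7849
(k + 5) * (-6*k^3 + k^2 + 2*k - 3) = -6*k^4 - 29*k^3 + 7*k^2 + 7*k - 15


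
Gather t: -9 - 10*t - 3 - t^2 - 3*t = -t^2 - 13*t - 12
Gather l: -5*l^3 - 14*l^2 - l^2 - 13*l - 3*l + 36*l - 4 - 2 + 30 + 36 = -5*l^3 - 15*l^2 + 20*l + 60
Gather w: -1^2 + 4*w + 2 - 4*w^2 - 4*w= 1 - 4*w^2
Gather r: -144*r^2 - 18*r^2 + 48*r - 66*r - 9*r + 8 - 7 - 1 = -162*r^2 - 27*r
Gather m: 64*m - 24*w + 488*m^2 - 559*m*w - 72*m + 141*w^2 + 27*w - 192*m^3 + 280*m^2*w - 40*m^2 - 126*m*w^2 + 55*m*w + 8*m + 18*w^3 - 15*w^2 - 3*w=-192*m^3 + m^2*(280*w + 448) + m*(-126*w^2 - 504*w) + 18*w^3 + 126*w^2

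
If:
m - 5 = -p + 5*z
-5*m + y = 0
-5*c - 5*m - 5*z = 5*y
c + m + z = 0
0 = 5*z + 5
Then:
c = 1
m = 0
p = 0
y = 0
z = -1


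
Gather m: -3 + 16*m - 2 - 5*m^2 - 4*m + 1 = -5*m^2 + 12*m - 4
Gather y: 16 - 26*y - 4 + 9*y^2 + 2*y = 9*y^2 - 24*y + 12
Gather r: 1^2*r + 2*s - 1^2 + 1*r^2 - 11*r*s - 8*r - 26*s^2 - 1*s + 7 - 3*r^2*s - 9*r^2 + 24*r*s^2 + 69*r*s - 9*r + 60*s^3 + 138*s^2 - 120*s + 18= r^2*(-3*s - 8) + r*(24*s^2 + 58*s - 16) + 60*s^3 + 112*s^2 - 119*s + 24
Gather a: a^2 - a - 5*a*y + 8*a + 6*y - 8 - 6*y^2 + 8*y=a^2 + a*(7 - 5*y) - 6*y^2 + 14*y - 8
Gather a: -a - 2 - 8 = -a - 10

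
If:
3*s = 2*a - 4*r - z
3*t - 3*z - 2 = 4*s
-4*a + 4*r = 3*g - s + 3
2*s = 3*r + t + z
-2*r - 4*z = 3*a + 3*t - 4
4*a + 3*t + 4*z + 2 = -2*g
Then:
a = 3196/939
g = -3037/939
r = 1378/939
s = 326/313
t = -124/939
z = -2054/939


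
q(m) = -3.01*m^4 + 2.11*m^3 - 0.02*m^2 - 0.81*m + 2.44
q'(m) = -12.04*m^3 + 6.33*m^2 - 0.04*m - 0.81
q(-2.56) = -160.30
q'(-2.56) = 242.77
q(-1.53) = -20.42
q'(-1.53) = 57.19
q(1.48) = -6.40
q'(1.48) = -26.04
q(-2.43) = -130.94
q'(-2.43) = 209.43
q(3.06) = -203.68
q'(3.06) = -286.64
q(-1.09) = -3.68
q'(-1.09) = 22.35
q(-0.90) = -0.36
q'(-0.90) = 13.13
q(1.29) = -2.44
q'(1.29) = -16.17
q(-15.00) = -159492.41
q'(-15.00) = 42059.04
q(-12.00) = -66052.16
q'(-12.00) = 21716.31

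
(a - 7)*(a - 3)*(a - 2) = a^3 - 12*a^2 + 41*a - 42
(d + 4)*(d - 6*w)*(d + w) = d^3 - 5*d^2*w + 4*d^2 - 6*d*w^2 - 20*d*w - 24*w^2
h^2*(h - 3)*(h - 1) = h^4 - 4*h^3 + 3*h^2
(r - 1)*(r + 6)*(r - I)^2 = r^4 + 5*r^3 - 2*I*r^3 - 7*r^2 - 10*I*r^2 - 5*r + 12*I*r + 6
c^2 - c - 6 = (c - 3)*(c + 2)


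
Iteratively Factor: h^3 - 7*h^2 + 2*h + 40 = (h - 4)*(h^2 - 3*h - 10) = (h - 4)*(h + 2)*(h - 5)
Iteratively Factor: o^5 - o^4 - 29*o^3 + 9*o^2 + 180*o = (o)*(o^4 - o^3 - 29*o^2 + 9*o + 180) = o*(o - 5)*(o^3 + 4*o^2 - 9*o - 36) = o*(o - 5)*(o + 3)*(o^2 + o - 12) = o*(o - 5)*(o + 3)*(o + 4)*(o - 3)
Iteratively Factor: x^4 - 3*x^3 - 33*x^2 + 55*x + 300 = (x + 3)*(x^3 - 6*x^2 - 15*x + 100) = (x - 5)*(x + 3)*(x^2 - x - 20) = (x - 5)^2*(x + 3)*(x + 4)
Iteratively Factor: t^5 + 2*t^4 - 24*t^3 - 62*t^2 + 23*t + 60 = (t + 4)*(t^4 - 2*t^3 - 16*t^2 + 2*t + 15) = (t - 1)*(t + 4)*(t^3 - t^2 - 17*t - 15) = (t - 5)*(t - 1)*(t + 4)*(t^2 + 4*t + 3) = (t - 5)*(t - 1)*(t + 3)*(t + 4)*(t + 1)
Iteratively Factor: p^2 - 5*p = (p - 5)*(p)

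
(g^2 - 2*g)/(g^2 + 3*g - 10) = g/(g + 5)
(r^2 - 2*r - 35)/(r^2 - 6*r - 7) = (r + 5)/(r + 1)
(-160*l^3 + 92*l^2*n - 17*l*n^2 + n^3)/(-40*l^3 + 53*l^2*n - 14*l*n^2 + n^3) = (4*l - n)/(l - n)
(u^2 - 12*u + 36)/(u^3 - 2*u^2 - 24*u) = (u - 6)/(u*(u + 4))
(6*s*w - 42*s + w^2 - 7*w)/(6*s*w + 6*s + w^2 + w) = (w - 7)/(w + 1)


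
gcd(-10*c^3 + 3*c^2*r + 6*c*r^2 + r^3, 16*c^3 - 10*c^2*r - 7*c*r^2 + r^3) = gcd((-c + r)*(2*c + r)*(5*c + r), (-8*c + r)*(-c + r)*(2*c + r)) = -2*c^2 + c*r + r^2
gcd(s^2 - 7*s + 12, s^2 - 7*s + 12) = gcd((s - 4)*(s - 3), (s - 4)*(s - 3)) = s^2 - 7*s + 12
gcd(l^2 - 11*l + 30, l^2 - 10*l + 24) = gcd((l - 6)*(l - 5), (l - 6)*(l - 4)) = l - 6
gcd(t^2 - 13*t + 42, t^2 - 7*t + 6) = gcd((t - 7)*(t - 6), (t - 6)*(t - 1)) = t - 6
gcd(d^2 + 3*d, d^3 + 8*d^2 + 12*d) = d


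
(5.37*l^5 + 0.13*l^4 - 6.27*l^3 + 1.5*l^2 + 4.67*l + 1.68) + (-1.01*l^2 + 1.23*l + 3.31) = 5.37*l^5 + 0.13*l^4 - 6.27*l^3 + 0.49*l^2 + 5.9*l + 4.99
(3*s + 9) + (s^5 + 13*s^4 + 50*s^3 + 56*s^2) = s^5 + 13*s^4 + 50*s^3 + 56*s^2 + 3*s + 9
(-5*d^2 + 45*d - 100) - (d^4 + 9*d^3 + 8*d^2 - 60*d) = -d^4 - 9*d^3 - 13*d^2 + 105*d - 100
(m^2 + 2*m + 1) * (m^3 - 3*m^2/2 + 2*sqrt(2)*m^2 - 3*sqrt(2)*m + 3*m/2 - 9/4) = m^5 + m^4/2 + 2*sqrt(2)*m^4 - m^3/2 + sqrt(2)*m^3 - 4*sqrt(2)*m^2 - 3*m^2/4 - 3*sqrt(2)*m - 3*m - 9/4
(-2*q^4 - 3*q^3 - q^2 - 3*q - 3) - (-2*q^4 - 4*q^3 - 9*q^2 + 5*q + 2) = q^3 + 8*q^2 - 8*q - 5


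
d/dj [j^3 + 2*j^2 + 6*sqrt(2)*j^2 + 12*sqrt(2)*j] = 3*j^2 + 4*j + 12*sqrt(2)*j + 12*sqrt(2)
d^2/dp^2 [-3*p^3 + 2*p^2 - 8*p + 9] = 4 - 18*p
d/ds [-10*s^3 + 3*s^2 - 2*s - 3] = -30*s^2 + 6*s - 2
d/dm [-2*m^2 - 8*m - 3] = -4*m - 8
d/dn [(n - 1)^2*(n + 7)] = (n - 1)*(3*n + 13)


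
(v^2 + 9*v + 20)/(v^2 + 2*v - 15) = (v + 4)/(v - 3)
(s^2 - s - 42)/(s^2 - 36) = (s - 7)/(s - 6)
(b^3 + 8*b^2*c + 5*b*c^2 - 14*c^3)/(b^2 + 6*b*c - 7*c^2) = b + 2*c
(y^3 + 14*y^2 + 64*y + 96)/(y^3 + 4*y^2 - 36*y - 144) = (y + 4)/(y - 6)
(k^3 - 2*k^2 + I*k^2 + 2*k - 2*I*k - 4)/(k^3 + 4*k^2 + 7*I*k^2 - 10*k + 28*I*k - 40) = (k^2 - k*(2 + I) + 2*I)/(k^2 + k*(4 + 5*I) + 20*I)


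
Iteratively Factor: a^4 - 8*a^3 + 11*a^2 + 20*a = (a)*(a^3 - 8*a^2 + 11*a + 20) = a*(a + 1)*(a^2 - 9*a + 20) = a*(a - 4)*(a + 1)*(a - 5)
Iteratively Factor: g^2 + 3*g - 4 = (g - 1)*(g + 4)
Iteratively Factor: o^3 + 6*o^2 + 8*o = (o + 4)*(o^2 + 2*o) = o*(o + 4)*(o + 2)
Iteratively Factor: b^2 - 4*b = (b - 4)*(b)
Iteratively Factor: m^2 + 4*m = (m + 4)*(m)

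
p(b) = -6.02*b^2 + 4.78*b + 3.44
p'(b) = 4.78 - 12.04*b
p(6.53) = -222.04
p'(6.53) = -73.84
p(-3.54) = -88.92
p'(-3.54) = 47.40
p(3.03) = -37.35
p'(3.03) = -31.70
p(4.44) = -94.01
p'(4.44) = -48.68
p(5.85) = -174.62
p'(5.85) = -65.65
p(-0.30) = 1.46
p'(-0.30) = 8.39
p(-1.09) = -8.92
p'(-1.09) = 17.90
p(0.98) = 2.34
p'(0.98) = -7.02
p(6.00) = -184.60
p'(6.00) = -67.46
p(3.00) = -36.40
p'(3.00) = -31.34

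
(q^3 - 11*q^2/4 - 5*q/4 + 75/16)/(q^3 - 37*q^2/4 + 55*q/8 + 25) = (q - 3/2)/(q - 8)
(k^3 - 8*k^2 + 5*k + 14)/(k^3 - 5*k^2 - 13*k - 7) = (k - 2)/(k + 1)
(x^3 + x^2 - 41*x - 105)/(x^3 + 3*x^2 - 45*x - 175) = (x + 3)/(x + 5)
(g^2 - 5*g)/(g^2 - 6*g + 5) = g/(g - 1)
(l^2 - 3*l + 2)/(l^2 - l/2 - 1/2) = 2*(l - 2)/(2*l + 1)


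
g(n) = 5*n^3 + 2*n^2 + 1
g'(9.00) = 1251.00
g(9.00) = 3808.00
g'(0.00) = 0.00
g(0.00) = 1.00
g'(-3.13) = 134.43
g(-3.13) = -132.73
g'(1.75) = 52.94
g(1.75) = 33.92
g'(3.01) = 147.94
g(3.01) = 155.47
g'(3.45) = 192.34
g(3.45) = 230.12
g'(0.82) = 13.37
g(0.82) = 5.10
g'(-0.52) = 1.98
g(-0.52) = 0.84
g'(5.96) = 556.66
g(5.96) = 1130.59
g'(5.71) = 511.90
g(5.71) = 997.06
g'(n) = 15*n^2 + 4*n = n*(15*n + 4)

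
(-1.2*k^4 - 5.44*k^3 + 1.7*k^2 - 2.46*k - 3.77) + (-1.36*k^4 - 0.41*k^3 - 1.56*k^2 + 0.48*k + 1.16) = -2.56*k^4 - 5.85*k^3 + 0.14*k^2 - 1.98*k - 2.61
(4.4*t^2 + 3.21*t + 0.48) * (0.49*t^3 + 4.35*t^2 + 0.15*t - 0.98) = 2.156*t^5 + 20.7129*t^4 + 14.8587*t^3 - 1.7425*t^2 - 3.0738*t - 0.4704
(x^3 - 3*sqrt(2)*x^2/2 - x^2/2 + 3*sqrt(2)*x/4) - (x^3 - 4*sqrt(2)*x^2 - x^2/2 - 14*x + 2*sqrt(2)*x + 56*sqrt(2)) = 5*sqrt(2)*x^2/2 - 5*sqrt(2)*x/4 + 14*x - 56*sqrt(2)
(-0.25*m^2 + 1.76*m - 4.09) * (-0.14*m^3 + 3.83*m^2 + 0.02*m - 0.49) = 0.035*m^5 - 1.2039*m^4 + 7.3084*m^3 - 15.507*m^2 - 0.9442*m + 2.0041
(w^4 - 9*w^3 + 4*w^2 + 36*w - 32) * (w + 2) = w^5 - 7*w^4 - 14*w^3 + 44*w^2 + 40*w - 64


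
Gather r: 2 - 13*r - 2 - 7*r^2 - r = -7*r^2 - 14*r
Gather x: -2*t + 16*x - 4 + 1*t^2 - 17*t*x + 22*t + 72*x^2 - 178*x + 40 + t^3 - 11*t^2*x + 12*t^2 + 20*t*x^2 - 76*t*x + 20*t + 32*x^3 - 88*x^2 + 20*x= t^3 + 13*t^2 + 40*t + 32*x^3 + x^2*(20*t - 16) + x*(-11*t^2 - 93*t - 142) + 36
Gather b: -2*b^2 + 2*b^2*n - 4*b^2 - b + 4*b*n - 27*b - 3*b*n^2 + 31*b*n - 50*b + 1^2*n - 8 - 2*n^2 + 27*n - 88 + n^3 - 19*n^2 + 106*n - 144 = b^2*(2*n - 6) + b*(-3*n^2 + 35*n - 78) + n^3 - 21*n^2 + 134*n - 240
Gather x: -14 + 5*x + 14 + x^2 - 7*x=x^2 - 2*x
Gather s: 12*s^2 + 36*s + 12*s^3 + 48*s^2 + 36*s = 12*s^3 + 60*s^2 + 72*s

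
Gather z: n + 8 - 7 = n + 1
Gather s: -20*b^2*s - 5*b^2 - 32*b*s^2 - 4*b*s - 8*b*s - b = -5*b^2 - 32*b*s^2 - b + s*(-20*b^2 - 12*b)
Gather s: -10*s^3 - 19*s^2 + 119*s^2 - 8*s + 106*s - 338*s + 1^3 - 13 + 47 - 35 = -10*s^3 + 100*s^2 - 240*s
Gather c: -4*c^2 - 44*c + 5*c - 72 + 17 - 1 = -4*c^2 - 39*c - 56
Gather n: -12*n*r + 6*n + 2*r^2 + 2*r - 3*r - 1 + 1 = n*(6 - 12*r) + 2*r^2 - r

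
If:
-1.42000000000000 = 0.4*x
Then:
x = -3.55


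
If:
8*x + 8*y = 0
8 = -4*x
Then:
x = -2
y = 2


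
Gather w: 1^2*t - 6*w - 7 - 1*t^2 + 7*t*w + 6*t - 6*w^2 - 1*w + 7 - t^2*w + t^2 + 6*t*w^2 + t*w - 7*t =w^2*(6*t - 6) + w*(-t^2 + 8*t - 7)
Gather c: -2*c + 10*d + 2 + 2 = -2*c + 10*d + 4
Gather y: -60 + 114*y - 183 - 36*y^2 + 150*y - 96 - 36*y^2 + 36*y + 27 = -72*y^2 + 300*y - 312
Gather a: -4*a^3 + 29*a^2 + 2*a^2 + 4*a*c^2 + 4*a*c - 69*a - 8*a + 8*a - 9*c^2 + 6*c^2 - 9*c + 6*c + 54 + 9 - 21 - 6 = -4*a^3 + 31*a^2 + a*(4*c^2 + 4*c - 69) - 3*c^2 - 3*c + 36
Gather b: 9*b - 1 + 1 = 9*b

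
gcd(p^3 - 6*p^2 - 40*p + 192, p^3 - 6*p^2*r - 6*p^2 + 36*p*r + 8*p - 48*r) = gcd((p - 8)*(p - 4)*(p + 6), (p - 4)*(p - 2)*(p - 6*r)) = p - 4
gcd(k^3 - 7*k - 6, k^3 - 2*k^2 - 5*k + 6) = k^2 - k - 6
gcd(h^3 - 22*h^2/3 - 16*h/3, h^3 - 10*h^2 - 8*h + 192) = h - 8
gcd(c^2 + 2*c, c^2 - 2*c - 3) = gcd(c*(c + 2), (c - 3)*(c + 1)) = 1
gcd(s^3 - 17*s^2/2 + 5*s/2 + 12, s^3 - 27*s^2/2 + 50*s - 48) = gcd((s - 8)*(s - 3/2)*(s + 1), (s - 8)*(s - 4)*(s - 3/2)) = s^2 - 19*s/2 + 12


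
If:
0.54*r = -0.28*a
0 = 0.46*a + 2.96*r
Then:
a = 0.00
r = 0.00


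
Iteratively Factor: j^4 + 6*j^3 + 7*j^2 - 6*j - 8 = (j - 1)*(j^3 + 7*j^2 + 14*j + 8) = (j - 1)*(j + 1)*(j^2 + 6*j + 8) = (j - 1)*(j + 1)*(j + 2)*(j + 4)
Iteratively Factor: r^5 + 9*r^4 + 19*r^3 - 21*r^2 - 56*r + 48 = (r + 4)*(r^4 + 5*r^3 - r^2 - 17*r + 12) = (r - 1)*(r + 4)*(r^3 + 6*r^2 + 5*r - 12) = (r - 1)*(r + 4)^2*(r^2 + 2*r - 3) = (r - 1)^2*(r + 4)^2*(r + 3)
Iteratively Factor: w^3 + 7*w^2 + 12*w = (w + 4)*(w^2 + 3*w) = (w + 3)*(w + 4)*(w)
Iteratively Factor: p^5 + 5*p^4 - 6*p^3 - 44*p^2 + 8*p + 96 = (p - 2)*(p^4 + 7*p^3 + 8*p^2 - 28*p - 48) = (p - 2)*(p + 2)*(p^3 + 5*p^2 - 2*p - 24) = (p - 2)*(p + 2)*(p + 4)*(p^2 + p - 6) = (p - 2)^2*(p + 2)*(p + 4)*(p + 3)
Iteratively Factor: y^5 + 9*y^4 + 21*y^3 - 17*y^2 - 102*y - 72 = (y + 4)*(y^4 + 5*y^3 + y^2 - 21*y - 18) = (y - 2)*(y + 4)*(y^3 + 7*y^2 + 15*y + 9) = (y - 2)*(y + 3)*(y + 4)*(y^2 + 4*y + 3) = (y - 2)*(y + 3)^2*(y + 4)*(y + 1)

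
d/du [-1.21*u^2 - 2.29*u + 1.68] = -2.42*u - 2.29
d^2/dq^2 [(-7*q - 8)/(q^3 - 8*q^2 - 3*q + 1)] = 2*(-(7*q + 8)*(-3*q^2 + 16*q + 3)^2 + (21*q^2 - 112*q + (3*q - 8)*(7*q + 8) - 21)*(q^3 - 8*q^2 - 3*q + 1))/(q^3 - 8*q^2 - 3*q + 1)^3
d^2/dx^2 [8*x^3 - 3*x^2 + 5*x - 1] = 48*x - 6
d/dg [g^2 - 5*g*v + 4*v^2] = 2*g - 5*v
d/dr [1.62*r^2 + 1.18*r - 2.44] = 3.24*r + 1.18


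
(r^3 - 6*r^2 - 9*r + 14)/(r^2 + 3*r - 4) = (r^2 - 5*r - 14)/(r + 4)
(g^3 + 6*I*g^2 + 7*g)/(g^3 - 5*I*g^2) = (g^2 + 6*I*g + 7)/(g*(g - 5*I))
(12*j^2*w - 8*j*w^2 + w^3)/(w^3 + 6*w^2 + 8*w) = (12*j^2 - 8*j*w + w^2)/(w^2 + 6*w + 8)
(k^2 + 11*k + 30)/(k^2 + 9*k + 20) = (k + 6)/(k + 4)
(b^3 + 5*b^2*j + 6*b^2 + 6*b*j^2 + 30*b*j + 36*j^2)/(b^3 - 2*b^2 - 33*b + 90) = (b^2 + 5*b*j + 6*j^2)/(b^2 - 8*b + 15)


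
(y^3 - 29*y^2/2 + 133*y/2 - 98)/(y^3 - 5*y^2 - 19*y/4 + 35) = 2*(y - 7)/(2*y + 5)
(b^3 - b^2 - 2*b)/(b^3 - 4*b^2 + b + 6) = b/(b - 3)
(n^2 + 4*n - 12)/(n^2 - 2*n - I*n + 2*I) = (n + 6)/(n - I)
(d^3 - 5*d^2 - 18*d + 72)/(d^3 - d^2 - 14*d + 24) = (d - 6)/(d - 2)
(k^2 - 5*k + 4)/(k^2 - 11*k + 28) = (k - 1)/(k - 7)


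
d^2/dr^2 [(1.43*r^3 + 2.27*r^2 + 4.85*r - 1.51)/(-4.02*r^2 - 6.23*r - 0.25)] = (2.8421709430404e-14*r^5 - 151.18399*r^3 + 146.737974*r^2 + 255.613326*r + 129.003858)/(64.964808*r^6 + 302.037876*r^5 + 480.203874*r^4 + 279.371267*r^3 + 29.863425*r^2 + 1.168125*r + 0.015625)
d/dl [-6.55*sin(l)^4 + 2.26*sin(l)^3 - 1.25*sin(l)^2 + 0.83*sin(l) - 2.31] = (-26.2*sin(l)^3 + 6.78*sin(l)^2 - 2.5*sin(l) + 0.83)*cos(l)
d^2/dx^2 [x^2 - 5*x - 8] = 2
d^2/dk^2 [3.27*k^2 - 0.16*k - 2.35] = 6.54000000000000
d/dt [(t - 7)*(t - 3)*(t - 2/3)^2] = 4*t^3 - 34*t^2 + 626*t/9 - 292/9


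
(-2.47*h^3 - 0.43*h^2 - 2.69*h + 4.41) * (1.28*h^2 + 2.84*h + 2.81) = -3.1616*h^5 - 7.5652*h^4 - 11.6051*h^3 - 3.2031*h^2 + 4.9655*h + 12.3921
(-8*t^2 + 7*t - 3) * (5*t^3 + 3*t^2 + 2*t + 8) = -40*t^5 + 11*t^4 - 10*t^3 - 59*t^2 + 50*t - 24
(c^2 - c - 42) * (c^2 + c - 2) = c^4 - 45*c^2 - 40*c + 84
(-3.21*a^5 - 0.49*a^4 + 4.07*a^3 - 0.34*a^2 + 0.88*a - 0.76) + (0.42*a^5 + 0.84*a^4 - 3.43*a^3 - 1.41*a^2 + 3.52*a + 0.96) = -2.79*a^5 + 0.35*a^4 + 0.64*a^3 - 1.75*a^2 + 4.4*a + 0.2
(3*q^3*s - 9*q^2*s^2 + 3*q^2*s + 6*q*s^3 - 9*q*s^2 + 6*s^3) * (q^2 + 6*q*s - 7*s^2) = 3*q^5*s + 9*q^4*s^2 + 3*q^4*s - 69*q^3*s^3 + 9*q^3*s^2 + 99*q^2*s^4 - 69*q^2*s^3 - 42*q*s^5 + 99*q*s^4 - 42*s^5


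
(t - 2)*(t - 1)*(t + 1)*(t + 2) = t^4 - 5*t^2 + 4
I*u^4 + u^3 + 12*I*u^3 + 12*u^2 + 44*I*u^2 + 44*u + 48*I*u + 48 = (u + 2)*(u + 4)*(u + 6)*(I*u + 1)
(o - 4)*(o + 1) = o^2 - 3*o - 4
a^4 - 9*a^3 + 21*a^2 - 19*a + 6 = (a - 6)*(a - 1)^3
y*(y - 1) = y^2 - y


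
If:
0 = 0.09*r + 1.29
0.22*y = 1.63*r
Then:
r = -14.33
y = -106.20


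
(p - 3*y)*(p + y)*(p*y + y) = p^3*y - 2*p^2*y^2 + p^2*y - 3*p*y^3 - 2*p*y^2 - 3*y^3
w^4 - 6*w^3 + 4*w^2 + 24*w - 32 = (w - 4)*(w - 2)^2*(w + 2)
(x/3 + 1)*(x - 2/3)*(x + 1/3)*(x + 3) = x^4/3 + 17*x^3/9 + 61*x^2/27 - 13*x/9 - 2/3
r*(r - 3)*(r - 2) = r^3 - 5*r^2 + 6*r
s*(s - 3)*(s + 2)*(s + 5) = s^4 + 4*s^3 - 11*s^2 - 30*s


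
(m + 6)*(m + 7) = m^2 + 13*m + 42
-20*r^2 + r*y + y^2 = (-4*r + y)*(5*r + y)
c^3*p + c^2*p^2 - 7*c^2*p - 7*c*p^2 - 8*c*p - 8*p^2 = (c - 8)*(c + p)*(c*p + p)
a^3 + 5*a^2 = a^2*(a + 5)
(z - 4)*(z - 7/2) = z^2 - 15*z/2 + 14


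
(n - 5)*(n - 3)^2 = n^3 - 11*n^2 + 39*n - 45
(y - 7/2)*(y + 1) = y^2 - 5*y/2 - 7/2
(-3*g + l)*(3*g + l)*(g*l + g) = -9*g^3*l - 9*g^3 + g*l^3 + g*l^2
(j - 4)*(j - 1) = j^2 - 5*j + 4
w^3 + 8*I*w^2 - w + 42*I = (w - 2*I)*(w + 3*I)*(w + 7*I)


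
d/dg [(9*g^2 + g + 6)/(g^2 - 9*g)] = 2*(-41*g^2 - 6*g + 27)/(g^2*(g^2 - 18*g + 81))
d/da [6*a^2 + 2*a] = 12*a + 2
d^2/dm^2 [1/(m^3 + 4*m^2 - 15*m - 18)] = 2*(-(3*m + 4)*(m^3 + 4*m^2 - 15*m - 18) + (3*m^2 + 8*m - 15)^2)/(m^3 + 4*m^2 - 15*m - 18)^3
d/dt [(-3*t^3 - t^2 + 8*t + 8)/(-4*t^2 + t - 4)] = (12*t^4 - 6*t^3 + 67*t^2 + 72*t - 40)/(16*t^4 - 8*t^3 + 33*t^2 - 8*t + 16)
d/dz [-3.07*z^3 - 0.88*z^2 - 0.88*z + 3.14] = -9.21*z^2 - 1.76*z - 0.88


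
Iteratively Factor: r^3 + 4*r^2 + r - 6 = (r + 2)*(r^2 + 2*r - 3) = (r - 1)*(r + 2)*(r + 3)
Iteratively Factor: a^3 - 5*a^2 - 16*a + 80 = (a - 4)*(a^2 - a - 20) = (a - 4)*(a + 4)*(a - 5)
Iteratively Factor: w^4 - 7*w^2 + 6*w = (w - 1)*(w^3 + w^2 - 6*w) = w*(w - 1)*(w^2 + w - 6) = w*(w - 1)*(w + 3)*(w - 2)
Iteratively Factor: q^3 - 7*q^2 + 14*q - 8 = (q - 1)*(q^2 - 6*q + 8) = (q - 4)*(q - 1)*(q - 2)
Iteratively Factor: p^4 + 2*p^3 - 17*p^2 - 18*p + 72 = (p - 3)*(p^3 + 5*p^2 - 2*p - 24) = (p - 3)*(p + 3)*(p^2 + 2*p - 8) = (p - 3)*(p + 3)*(p + 4)*(p - 2)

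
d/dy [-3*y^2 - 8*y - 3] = -6*y - 8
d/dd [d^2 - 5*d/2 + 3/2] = 2*d - 5/2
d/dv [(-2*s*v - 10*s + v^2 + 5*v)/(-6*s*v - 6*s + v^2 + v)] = ((-6*s + 2*v + 1)*(2*s*v + 10*s - v^2 - 5*v) + (2*s - 2*v - 5)*(6*s*v + 6*s - v^2 - v))/(6*s*v + 6*s - v^2 - v)^2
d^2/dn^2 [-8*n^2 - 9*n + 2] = -16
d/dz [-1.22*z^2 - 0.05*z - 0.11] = -2.44*z - 0.05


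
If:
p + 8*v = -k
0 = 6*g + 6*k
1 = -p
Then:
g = 8*v - 1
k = 1 - 8*v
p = -1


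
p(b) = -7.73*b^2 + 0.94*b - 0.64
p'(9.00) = -138.20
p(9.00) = -618.31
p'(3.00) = -45.44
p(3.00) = -67.39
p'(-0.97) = 15.94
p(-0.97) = -8.82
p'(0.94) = -13.59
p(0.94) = -6.59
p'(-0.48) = 8.36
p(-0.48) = -2.87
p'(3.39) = -51.47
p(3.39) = -86.29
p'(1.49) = -22.10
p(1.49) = -16.40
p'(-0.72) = 12.07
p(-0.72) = -5.32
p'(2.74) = -41.42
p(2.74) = -56.10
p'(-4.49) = 70.36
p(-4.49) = -160.70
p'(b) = 0.94 - 15.46*b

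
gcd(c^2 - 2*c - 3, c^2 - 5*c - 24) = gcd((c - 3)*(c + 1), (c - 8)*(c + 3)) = 1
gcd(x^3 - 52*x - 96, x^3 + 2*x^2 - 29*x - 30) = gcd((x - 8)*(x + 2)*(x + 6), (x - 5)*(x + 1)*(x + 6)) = x + 6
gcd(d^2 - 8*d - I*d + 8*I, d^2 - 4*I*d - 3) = d - I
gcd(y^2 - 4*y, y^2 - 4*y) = y^2 - 4*y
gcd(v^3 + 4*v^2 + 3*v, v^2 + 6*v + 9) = v + 3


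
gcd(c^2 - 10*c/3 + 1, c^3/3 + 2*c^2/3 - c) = 1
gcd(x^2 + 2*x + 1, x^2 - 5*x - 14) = 1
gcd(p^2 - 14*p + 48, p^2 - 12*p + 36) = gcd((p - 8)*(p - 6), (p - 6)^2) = p - 6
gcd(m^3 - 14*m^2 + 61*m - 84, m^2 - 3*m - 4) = m - 4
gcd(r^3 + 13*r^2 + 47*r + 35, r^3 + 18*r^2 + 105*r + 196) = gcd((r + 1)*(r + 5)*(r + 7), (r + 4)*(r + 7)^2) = r + 7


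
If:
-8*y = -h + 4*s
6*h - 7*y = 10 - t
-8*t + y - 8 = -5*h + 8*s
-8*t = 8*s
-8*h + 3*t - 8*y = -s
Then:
No Solution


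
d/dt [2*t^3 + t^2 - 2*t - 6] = 6*t^2 + 2*t - 2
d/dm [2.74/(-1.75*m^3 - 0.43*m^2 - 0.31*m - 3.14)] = (14.385*m^2 + 2.3564*m + 0.8494)/(1.75*m^3 + 0.43*m^2 + 0.31*m + 3.14)^2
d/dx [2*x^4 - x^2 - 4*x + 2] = 8*x^3 - 2*x - 4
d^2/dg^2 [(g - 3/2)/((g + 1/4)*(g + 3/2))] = 64*(16*g^3 - 72*g^2 - 144*g - 75)/(512*g^6 + 2688*g^5 + 5280*g^4 + 4760*g^3 + 1980*g^2 + 378*g + 27)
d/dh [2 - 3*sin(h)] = -3*cos(h)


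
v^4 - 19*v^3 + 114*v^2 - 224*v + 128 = (v - 8)^2*(v - 2)*(v - 1)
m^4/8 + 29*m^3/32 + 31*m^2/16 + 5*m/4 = m*(m/4 + 1)*(m/2 + 1)*(m + 5/4)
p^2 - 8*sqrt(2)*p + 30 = (p - 5*sqrt(2))*(p - 3*sqrt(2))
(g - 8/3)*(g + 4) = g^2 + 4*g/3 - 32/3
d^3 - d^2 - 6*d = d*(d - 3)*(d + 2)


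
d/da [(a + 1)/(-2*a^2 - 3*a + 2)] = (2*a^2 + 4*a + 5)/(4*a^4 + 12*a^3 + a^2 - 12*a + 4)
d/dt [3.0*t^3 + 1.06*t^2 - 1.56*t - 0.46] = 9.0*t^2 + 2.12*t - 1.56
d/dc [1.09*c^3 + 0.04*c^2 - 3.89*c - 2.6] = 3.27*c^2 + 0.08*c - 3.89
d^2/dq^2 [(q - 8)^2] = 2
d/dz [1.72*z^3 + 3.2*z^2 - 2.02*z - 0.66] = 5.16*z^2 + 6.4*z - 2.02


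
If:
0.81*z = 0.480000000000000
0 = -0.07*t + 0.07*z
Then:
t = 0.59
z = 0.59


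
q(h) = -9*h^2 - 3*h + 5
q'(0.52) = -12.36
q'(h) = -18*h - 3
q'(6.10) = -112.80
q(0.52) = 1.01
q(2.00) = -37.00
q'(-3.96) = 68.28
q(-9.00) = -697.00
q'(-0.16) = -0.12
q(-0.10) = 5.21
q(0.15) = 4.35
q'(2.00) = -39.00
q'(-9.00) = 159.00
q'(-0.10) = -1.20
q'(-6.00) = 105.00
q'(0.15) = -5.70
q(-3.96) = -124.25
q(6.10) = -348.19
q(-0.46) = 4.48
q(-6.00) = -301.00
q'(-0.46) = 5.28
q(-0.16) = 5.25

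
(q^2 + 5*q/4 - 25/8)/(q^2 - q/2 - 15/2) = (q - 5/4)/(q - 3)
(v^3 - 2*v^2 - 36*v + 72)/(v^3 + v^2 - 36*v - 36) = (v - 2)/(v + 1)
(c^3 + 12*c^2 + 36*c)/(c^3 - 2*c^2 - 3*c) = (c^2 + 12*c + 36)/(c^2 - 2*c - 3)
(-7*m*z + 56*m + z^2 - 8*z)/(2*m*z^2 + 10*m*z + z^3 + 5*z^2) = (-7*m*z + 56*m + z^2 - 8*z)/(z*(2*m*z + 10*m + z^2 + 5*z))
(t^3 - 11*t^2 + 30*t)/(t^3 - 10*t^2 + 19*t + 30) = t/(t + 1)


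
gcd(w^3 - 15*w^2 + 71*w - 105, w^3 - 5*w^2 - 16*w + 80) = w - 5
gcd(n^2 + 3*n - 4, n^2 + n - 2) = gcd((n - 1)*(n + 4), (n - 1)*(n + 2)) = n - 1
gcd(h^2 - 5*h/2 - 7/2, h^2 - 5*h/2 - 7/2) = h^2 - 5*h/2 - 7/2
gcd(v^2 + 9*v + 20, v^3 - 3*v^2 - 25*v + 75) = v + 5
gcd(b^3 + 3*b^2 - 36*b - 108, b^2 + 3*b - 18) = b + 6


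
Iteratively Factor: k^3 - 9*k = (k + 3)*(k^2 - 3*k) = k*(k + 3)*(k - 3)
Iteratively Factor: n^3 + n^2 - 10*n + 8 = (n + 4)*(n^2 - 3*n + 2) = (n - 1)*(n + 4)*(n - 2)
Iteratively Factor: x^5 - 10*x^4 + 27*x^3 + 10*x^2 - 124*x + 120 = (x - 2)*(x^4 - 8*x^3 + 11*x^2 + 32*x - 60) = (x - 5)*(x - 2)*(x^3 - 3*x^2 - 4*x + 12) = (x - 5)*(x - 2)^2*(x^2 - x - 6) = (x - 5)*(x - 2)^2*(x + 2)*(x - 3)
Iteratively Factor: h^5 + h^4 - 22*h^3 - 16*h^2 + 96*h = (h)*(h^4 + h^3 - 22*h^2 - 16*h + 96) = h*(h + 3)*(h^3 - 2*h^2 - 16*h + 32) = h*(h - 2)*(h + 3)*(h^2 - 16) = h*(h - 4)*(h - 2)*(h + 3)*(h + 4)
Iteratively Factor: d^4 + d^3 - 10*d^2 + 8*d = (d - 2)*(d^3 + 3*d^2 - 4*d) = (d - 2)*(d - 1)*(d^2 + 4*d) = (d - 2)*(d - 1)*(d + 4)*(d)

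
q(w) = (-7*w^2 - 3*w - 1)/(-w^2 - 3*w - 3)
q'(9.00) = 0.15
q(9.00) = 5.36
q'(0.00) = 0.67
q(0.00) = 0.33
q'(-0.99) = -15.64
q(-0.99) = 4.84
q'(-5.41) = 1.23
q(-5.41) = 11.82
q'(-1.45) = -25.00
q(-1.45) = 15.11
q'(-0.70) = -6.82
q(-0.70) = 1.68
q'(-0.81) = -9.71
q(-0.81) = 2.58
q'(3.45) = 0.56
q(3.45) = 3.75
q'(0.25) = 1.18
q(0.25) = 0.57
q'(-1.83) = -9.38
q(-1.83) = 22.07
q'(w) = (-14*w - 3)/(-w^2 - 3*w - 3) + (2*w + 3)*(-7*w^2 - 3*w - 1)/(-w^2 - 3*w - 3)^2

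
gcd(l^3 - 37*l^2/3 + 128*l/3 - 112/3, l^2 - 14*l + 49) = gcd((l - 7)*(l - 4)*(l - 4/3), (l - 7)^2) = l - 7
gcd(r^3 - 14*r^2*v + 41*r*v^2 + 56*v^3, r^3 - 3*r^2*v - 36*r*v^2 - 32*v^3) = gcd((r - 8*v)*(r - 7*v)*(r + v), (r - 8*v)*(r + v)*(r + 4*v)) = r^2 - 7*r*v - 8*v^2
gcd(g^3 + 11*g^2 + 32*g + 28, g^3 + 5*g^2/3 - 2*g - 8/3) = g + 2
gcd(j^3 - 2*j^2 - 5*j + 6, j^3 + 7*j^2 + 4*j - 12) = j^2 + j - 2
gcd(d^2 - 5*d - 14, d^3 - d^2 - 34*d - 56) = d^2 - 5*d - 14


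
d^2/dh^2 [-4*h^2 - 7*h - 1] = -8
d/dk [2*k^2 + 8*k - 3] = 4*k + 8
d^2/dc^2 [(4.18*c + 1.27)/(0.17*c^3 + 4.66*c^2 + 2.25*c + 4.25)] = (0.724812*c^5 + 20.308812*c^4 + 194.44222*c^3 + 132.146922*c^2 - 422.31915*c - 117.38845)/(0.004913*c^9 + 0.404022*c^8 + 11.270031*c^7 + 112.257871*c^6 + 169.363275*c^5 + 357.4014*c^4 + 287.97*c^3 + 317.060625*c^2 + 121.921875*c + 76.765625)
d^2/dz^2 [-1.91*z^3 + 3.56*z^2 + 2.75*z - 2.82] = 7.12 - 11.46*z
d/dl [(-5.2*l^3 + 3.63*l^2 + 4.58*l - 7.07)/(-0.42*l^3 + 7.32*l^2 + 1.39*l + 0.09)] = (-36.5394*l^4 - 10.6088*l^3 - 38.7921*l^2 + 104.1582*l + 10.2395)/(0.1764*l^6 - 6.1488*l^5 + 52.4148*l^4 + 20.274*l^3 + 3.2497*l^2 + 0.2502*l + 0.0081)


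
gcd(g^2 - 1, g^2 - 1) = g^2 - 1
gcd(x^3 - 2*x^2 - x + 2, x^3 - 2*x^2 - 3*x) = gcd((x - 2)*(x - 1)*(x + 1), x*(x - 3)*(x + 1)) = x + 1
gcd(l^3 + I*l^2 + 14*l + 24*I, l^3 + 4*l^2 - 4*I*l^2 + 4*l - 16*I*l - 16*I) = l - 4*I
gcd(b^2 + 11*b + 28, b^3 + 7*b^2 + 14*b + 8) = b + 4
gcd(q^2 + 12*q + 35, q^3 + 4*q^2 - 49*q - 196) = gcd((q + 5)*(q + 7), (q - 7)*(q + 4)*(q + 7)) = q + 7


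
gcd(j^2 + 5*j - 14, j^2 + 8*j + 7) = j + 7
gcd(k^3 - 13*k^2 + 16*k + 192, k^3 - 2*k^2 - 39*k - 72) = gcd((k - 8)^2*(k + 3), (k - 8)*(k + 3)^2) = k^2 - 5*k - 24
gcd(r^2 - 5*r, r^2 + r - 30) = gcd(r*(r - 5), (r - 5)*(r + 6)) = r - 5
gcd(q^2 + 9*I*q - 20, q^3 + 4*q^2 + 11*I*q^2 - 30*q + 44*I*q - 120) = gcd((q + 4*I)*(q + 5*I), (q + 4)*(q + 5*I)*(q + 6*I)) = q + 5*I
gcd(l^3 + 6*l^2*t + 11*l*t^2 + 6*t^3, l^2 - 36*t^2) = 1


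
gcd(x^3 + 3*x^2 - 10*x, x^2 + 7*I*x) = x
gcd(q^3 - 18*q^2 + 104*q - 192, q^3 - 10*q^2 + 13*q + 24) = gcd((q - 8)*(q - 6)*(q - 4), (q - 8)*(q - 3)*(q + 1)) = q - 8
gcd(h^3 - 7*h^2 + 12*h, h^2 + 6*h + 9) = 1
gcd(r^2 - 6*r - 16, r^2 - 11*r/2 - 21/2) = 1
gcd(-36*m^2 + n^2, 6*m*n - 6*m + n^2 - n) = 6*m + n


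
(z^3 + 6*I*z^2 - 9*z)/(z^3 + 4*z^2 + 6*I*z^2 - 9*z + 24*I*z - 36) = z/(z + 4)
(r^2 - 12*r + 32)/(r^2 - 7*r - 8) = (r - 4)/(r + 1)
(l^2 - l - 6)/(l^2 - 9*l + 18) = (l + 2)/(l - 6)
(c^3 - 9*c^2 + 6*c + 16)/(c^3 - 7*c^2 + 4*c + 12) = (c - 8)/(c - 6)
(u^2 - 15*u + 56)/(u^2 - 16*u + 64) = (u - 7)/(u - 8)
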